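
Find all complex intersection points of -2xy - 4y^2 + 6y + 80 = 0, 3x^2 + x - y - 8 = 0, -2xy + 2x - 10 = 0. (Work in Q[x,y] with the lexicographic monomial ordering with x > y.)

Compute a lex Gröbner basis by Buchberger's algorithm.
f_1 = -2xy - 4y^2 + 6y + 80, LT = xy.
f_2 = 3x^2 + x - y - 8, LT = x^2.
f_3 = -2xy + 2x - 10, LT = xy.

S(f_1,f_2): lcm = x^2y. S = 2xy^2 - 10/3xy - 40x + 1/3y^2 + 8/3y.
  reduce S modulo (f_1, f_2, f_3):
  remainder -40x - 4y^3 + 13y^2 + 218/3y - 400/3 ≠ 0; add h_4 = -40x - 4y^3 + 13y^2 + 218/3y - 400/3 to the basis.

S(f_1,f_3): lcm = xy. S = x + 2y^2 - 3y - 45.
  reduce S modulo (f_1, f_2, f_3, h_4):
  remainder -1/10y^3 + 93/40y^2 - 71/60y - 145/3 ≠ 0; add h_5 = -1/10y^3 + 93/40y^2 - 71/60y - 145/3 to the basis.

S(f_2,f_3): lcm = x^2y. S = x^2 + 1/3xy - 5x - 1/3y^2 - 8/3y.
  reduce S modulo (f_1, f_2, f_3, h_4, h_5):
  remainder 29/3y^2 - 52/3y - 224 ≠ 0; add h_6 = 29/3y^2 - 52/3y - 224 to the basis.

S(f_1,h_4): lcm = xy. S = -1/10y^4 + 13/40y^3 + 229/60y^2 - 19/3y - 40.
  reduce S modulo (f_1, f_2, f_3, h_4, h_5, h_6):
  remainder -761/87y - 3044/87 ≠ 0; add h_7 = -761/87y - 3044/87 to the basis.

The other S-polynomials (S(f_2,h_4), S(f_3,h_4), S(f_1,h_5), S(f_2,h_5), S(f_3,h_5), S(h_4,h_5), S(f_1,h_6), S(f_2,h_6), S(f_3,h_6), S(h_4,h_6), S(h_5,h_6), S(f_1,h_7), S(f_2,h_7), S(f_3,h_7), S(h_4,h_7), S(h_5,h_7), S(h_6,h_7)) all reduce to 0 modulo the current basis, so we have a Gröbner basis.
Inter-reduce: drop elements whose leading term is divisible by another's, tail-reduce, and make monic.
Reduced Gröbner basis: {x - 1, y + 4}.

Since the basis is lex-ordered, y + 4 is univariate in y. Its roots are {-4}. Back-substituting each root into the other basis elements fixes the other coordinates.
  y = -4: the earlier basis element becomes x - 1 = 0, giving x = 1 — point (1, -4).

{(1, -4)}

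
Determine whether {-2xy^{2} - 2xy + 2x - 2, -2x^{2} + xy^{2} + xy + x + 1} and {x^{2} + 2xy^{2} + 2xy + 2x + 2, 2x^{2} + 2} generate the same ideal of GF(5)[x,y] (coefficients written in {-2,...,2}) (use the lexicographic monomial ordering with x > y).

Two ideals are equal iff their reduced Gröbner bases coincide (the reduced basis is unique for a fixed ordering).
Buchberger on the first generating set:
f_1 = -2xy^{2} - 2xy + 2x - 2, LT = xy^{2}.
f_2 = -2x^{2} + xy^{2} + xy + x + 1, LT = x^{2}.

S(f_1,f_2): lcm = x^{2}y^{2}. S = x^{2}y - x^{2} - 2xy^{4} - 2xy^{3} - 2xy^{2} + x - 2y^{2}.
  reduce S modulo (f_1, f_2):
  remainder x - 1 ≠ 0; add g_3 = x - 1 to the basis.

S(f_1,g_3): lcm = xy^{2}. S = xy - x + y^{2} + 1.
  reduce S modulo (f_1, f_2, g_3):
  remainder y^{2} + y ≠ 0; add g_4 = y^{2} + y to the basis.

The other S-polynomials (S(f_2,g_3), S(f_1,g_4), S(f_2,g_4), S(g_3,g_4)) all reduce to 0 modulo the current basis, so we have a Gröbner basis.
Inter-reduce: drop elements whose leading term is divisible by another's, tail-reduce, and make monic.
Reduced Gröbner basis: {x - 1, y^{2} + y}.

Buchberger on the second generating set:
h_1 = x^{2} + 2xy^{2} + 2xy + 2x + 2, LT = x^{2}.
h_2 = 2x^{2} + 2, LT = x^{2}.

S(h_1,h_2): lcm = x^{2}. S = 2xy^{2} + 2xy + 2x + 1.
  reduce S modulo (h_1, h_2):
  remainder 2xy^{2} + 2xy + 2x + 1 ≠ 0; add k_3 = 2xy^{2} + 2xy + 2x + 1 to the basis.

S(h_1,k_3): lcm = x^{2}y^{2}. S = -x^{2}y - x^{2} + 2xy^{4} + 2xy^{3} + 2xy^{2} + 2x + 2y^{2}.
  reduce S modulo (h_1, h_2, k_3):
  remainder 2x + y^{2} + y + 1 ≠ 0; add k_4 = 2x + y^{2} + y + 1 to the basis.

S(k_3,k_4): lcm = xy^{2}. S = xy + x + 2y^{4} + 2y^{3} + 2y^{2} - 2.
  reduce S modulo (h_1, h_2, k_3, k_4):
  remainder 2y^{4} - y^{3} + y^{2} - y ≠ 0; add k_5 = 2y^{4} - y^{3} + y^{2} - y to the basis.

The other S-polynomials (S(h_2,k_3), S(h_1,k_4), S(h_2,k_4), S(h_1,k_5), S(h_2,k_5), S(k_3,k_5), S(k_4,k_5)) all reduce to 0 modulo the current basis, so we have a Gröbner basis.
Inter-reduce: drop elements whose leading term is divisible by another's, tail-reduce, and make monic.
Reduced Gröbner basis: {x - 2y^{2} - 2y - 2, y^{4} + 2y^{3} - 2y^{2} + 2y}.

These differ, so the ideals are not equal.

No, the ideals differ.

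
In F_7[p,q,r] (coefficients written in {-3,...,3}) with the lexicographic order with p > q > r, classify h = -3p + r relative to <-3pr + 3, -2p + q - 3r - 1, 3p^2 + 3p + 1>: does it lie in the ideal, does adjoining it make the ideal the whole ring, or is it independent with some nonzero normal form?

First compute the reduced Gröbner basis of I by Buchberger's algorithm.
f_1 = -3pr + 3, LT = pr.
f_2 = -2p + q - 3r - 1, LT = p.
f_3 = 3p^2 + 3p + 1, LT = p^2.

S(f_1,f_2): lcm = pr. S = -3qr + 2r^2 + 3r - 1.
  reduce S modulo (f_1, f_2, f_3):
  remainder -3qr + 2r^2 + 3r - 1 ≠ 0; add k_4 = -3qr + 2r^2 + 3r - 1 to the basis.

S(f_1,f_3): lcm = p^2r. S = -pr - p + 2r.
  reduce S modulo (f_1, f_2, f_3, k_4):
  remainder 3q + 3 ≠ 0; add k_5 = 3q + 3 to the basis.

S(f_2,f_3): lcm = p^2. S = 3pq - 2pr + 3p + 2.
  reduce S modulo (f_1, f_2, f_3, k_4, k_5):
  remainder -3r^2 - 2r - 2 ≠ 0; add k_6 = -3r^2 - 2r - 2 to the basis.

The other S-polynomials (S(f_1,k_4), S(f_2,k_4), S(f_3,k_4), S(f_1,k_5), S(f_2,k_5), S(f_3,k_5), S(k_4,k_5), S(f_1,k_6), S(f_2,k_6), S(f_3,k_6), S(k_4,k_6), S(k_5,k_6)) all reduce to 0 modulo the current basis, so we have a Gröbner basis.
Inter-reduce: drop elements whose leading term is divisible by another's, tail-reduce, and make monic.
Reduced Gröbner basis: {p - 2r + 1, q + 1, r^2 + 3r + 3}.
Label its elements g_1 = p - 2r + 1, g_2 = q + 1, g_3 = r^2 + 3r + 3.

Reduce h = -3p + r modulo G:
  leading term p: subtract (-3)·g_1 from -3p + r → 2r + 3
  leading term r: no divisor's leading term divides it; move 2r to the remainder.
  leading term 1: no divisor's leading term divides it; move 3 to the remainder.
  normal form = 2r + 3.
The normal form is nonzero, so h ∉ I. Since h minus its normal form lies in I, I + (h) = I + (n) where n = 2r + 3; decide whether this ideal is the whole ring.
Run Buchberger on G together with n (pairs among the g_i already reduce to 0 since G is a Gröbner basis):
g_1 = p - 2r + 1, LT = p.
g_2 = q + 1, LT = q.
g_3 = r^2 + 3r + 3, LT = r^2.
n = 2r + 3, LT = r.

S(g_3,n): lcm = r^2. S = -2r + 3.
  reduce S modulo (g_1, g_2, g_3, n):
  remainder -1 ≠ 0; add m_5 = -1 to the basis.

The other S-polynomials (S(g_1,g_2), S(g_1,g_3), S(g_1,n), S(g_2,g_3), S(g_2,n), S(g_1,m_5), S(g_2,m_5), S(g_3,m_5), S(n,m_5)) all reduce to 0 modulo the current basis, so we have a Gröbner basis.
Inter-reduce: drop elements whose leading term is divisible by another's, tail-reduce, and make monic.
Reduced Gröbner basis: {1}.
The reduced Gröbner basis of I + (h) is {1}: the ideal is the whole ring, so the enlarged system has no common solution — adjoining h is inconsistent.

Ideal membership is decidable via reduction modulo a Gröbner basis.

Adjoining -3p + r makes the ideal the whole ring: the system is inconsistent.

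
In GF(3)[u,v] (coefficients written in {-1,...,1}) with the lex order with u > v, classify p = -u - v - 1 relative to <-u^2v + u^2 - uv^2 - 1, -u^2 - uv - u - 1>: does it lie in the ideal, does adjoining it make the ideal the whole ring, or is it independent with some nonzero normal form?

Adjoining -u - v - 1 makes the ideal the whole ring: the system is inconsistent.

First compute the reduced Gröbner basis of I by Buchberger's algorithm.
f_1 = -u^2v + u^2 - uv^2 - 1, LT = u^2v.
f_2 = -u^2 - uv - u - 1, LT = u^2.

S(f_1,f_2): lcm = u^2v. S = -u^2 - uv - v + 1.
  leading term u^2: subtract (1)·f_2 from -u^2 - uv - v + 1 → u - v - 1
  leading term u: no divisor's leading term divides it; move u to the remainder.
  leading term v: no divisor's leading term divides it; move -v to the remainder.
  leading term 1: no divisor's leading term divides it; move -1 to the remainder.
  remainder u - v - 1 ≠ 0; add h_3 = u - v - 1 to the basis.

S(f_1,h_3): lcm = u^2v. S = -u^2 - uv^2 + uv + 1.
  leading term u^2: subtract (1)·f_2 from -u^2 - uv^2 + uv + 1 → -uv^2 - uv + u - 1
  leading term uv^2: subtract (-v^2)·h_3 from -uv^2 - uv + u - 1 → -uv + u - v^3 - v^2 - 1
  leading term uv: subtract (-v)·h_3 from -uv + u - v^3 - v^2 - 1 → u - v^3 + v^2 - v - 1
  leading term u: subtract (1)·h_3 from u - v^3 + v^2 - v - 1 → -v^3 + v^2
  leading term v^3: no divisor's leading term divides it; move -v^3 to the remainder.
  leading term v^2: no divisor's leading term divides it; move v^2 to the remainder.
  remainder -v^3 + v^2 ≠ 0; add h_4 = -v^3 + v^2 to the basis.

S(f_2,h_3): lcm = u^2. S = -uv - u + 1.
  leading term uv: subtract (-v)·h_3 from -uv - u + 1 → -u - v^2 - v + 1
  leading term u: subtract (-1)·h_3 from -u - v^2 - v + 1 → -v^2 + v
  leading term v^2: no divisor's leading term divides it; move -v^2 to the remainder.
  leading term v: no divisor's leading term divides it; move v to the remainder.
  remainder -v^2 + v ≠ 0; add h_5 = -v^2 + v to the basis.

The other S-polynomials (S(f_1,h_4), S(f_2,h_4), S(h_3,h_4), S(f_1,h_5), S(f_2,h_5), S(h_3,h_5), S(h_4,h_5)) all reduce to 0 modulo the current basis, so we have a Gröbner basis.
Inter-reduce: drop elements whose leading term is divisible by another's, tail-reduce, and make monic.
Reduced Gröbner basis: {u - v - 1, v^2 - v}.
Label its elements g_1 = u - v - 1, g_2 = v^2 - v.

Reduce p = -u - v - 1 modulo G:
  leading term u: subtract (-1)·g_1 from -u - v - 1 → v + 1
  leading term v: no divisor's leading term divides it; move v to the remainder.
  leading term 1: no divisor's leading term divides it; move 1 to the remainder.
  normal form = v + 1.
The normal form is nonzero, so p ∉ I. Since p minus its normal form lies in I, I + (p) = I + (r) where r = v + 1; decide whether this ideal is the whole ring.
Run Buchberger on G together with r (pairs among the g_i already reduce to 0 since G is a Gröbner basis):
g_1 = u - v - 1, LT = u.
g_2 = v^2 - v, LT = v^2.
r = v + 1, LT = v.

S(g_2,r): lcm = v^2. S = v.
  leading term v: subtract (1)·r from v → -1
  leading term 1: no divisor's leading term divides it; move -1 to the remainder.
  remainder -1 ≠ 0; add m_4 = -1 to the basis.

The other S-polynomials (S(g_1,g_2), S(g_1,r), S(g_1,m_4), S(g_2,m_4), S(r,m_4)) all reduce to 0 modulo the current basis, so we have a Gröbner basis.
Inter-reduce: drop elements whose leading term is divisible by another's, tail-reduce, and make monic.
Reduced Gröbner basis: {1}.
The reduced Gröbner basis of I + (p) is {1}: the ideal is the whole ring, so the enlarged system has no common solution — adjoining p is inconsistent.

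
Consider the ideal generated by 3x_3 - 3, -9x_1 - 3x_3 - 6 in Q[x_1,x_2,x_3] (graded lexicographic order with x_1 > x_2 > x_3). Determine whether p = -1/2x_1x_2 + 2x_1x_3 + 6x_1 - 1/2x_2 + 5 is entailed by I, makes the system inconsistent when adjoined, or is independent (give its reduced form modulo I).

Adjoining -1/2x_1x_2 + 2x_1x_3 + 6x_1 - 1/2x_2 + 5 makes the ideal the whole ring: the system is inconsistent.

First compute the reduced Gröbner basis of I by Buchberger's algorithm.
f_1 = 3x_3 - 3, LT = x_3.
f_2 = -9x_1 - 3x_3 - 6, LT = x_1.

S(f_1,f_2): leading monomials are coprime, so the S-polynomial reduces to 0 (Buchberger's first criterion).
Every S-polynomial of the final basis reduces to 0, so we have a Gröbner basis.
Inter-reduce: drop elements whose leading term is divisible by another's, tail-reduce, and make monic.
Reduced Gröbner basis: {x_1 + 1, x_3 - 1}.
Label its elements g_1 = x_1 + 1, g_2 = x_3 - 1.

Reduce p = -1/2x_1x_2 + 2x_1x_3 + 6x_1 - 1/2x_2 + 5 modulo G:
  leading term x_1x_2: subtract (-1/2x_2)·g_1 from -1/2x_1x_2 + 2x_1x_3 + 6x_1 - 1/2x_2 + 5 → 2x_1x_3 + 6x_1 + 5
  leading term x_1x_3: subtract (2x_3)·g_1 from 2x_1x_3 + 6x_1 + 5 → 6x_1 - 2x_3 + 5
  leading term x_1: subtract (6)·g_1 from 6x_1 - 2x_3 + 5 → -2x_3 - 1
  leading term x_3: subtract (-2)·g_2 from -2x_3 - 1 → -3
  leading term 1: no divisor's leading term divides it; move -3 to the remainder.
  normal form = -3.
The normal form is nonzero, so p ∉ I. Since p minus its normal form lies in I, I + (p) = I + (r) where r = -3; decide whether this ideal is the whole ring.
Here r = -3 is a nonzero constant, hence a unit: 1 ∈ I + (p), the Gröbner basis of I + (p) is {1}, and the enlarged system has no common solution — adjoining p is inconsistent.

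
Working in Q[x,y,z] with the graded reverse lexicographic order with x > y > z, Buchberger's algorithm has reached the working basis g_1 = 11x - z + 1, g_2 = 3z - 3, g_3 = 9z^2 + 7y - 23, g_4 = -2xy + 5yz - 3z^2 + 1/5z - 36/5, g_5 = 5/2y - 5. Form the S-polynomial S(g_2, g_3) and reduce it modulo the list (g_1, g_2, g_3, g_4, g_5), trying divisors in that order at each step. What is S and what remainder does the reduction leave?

lcm(LM(g_2), LM(g_3)) = z^2.
S = (lcm/LT(g_2))·g_2 − (lcm/LT(g_3))·g_3 = -7/9y - z + 23/9.
Reduce S modulo (g_1, g_2, g_3, g_4, g_5) in that order:
  leading term y: subtract (-14/45)·g_5 from -7/9y - z + 23/9 → -z + 1
  leading term z: subtract (-1/3)·g_2 from -z + 1 → 0
The remainder is 0, so this S-polynomial contributes no new basis element.

S(g_2, g_3) = -7/9y - z + 23/9; remainder on division = 0.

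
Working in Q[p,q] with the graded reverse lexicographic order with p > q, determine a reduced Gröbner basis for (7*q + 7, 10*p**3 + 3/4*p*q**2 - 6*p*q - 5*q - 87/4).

f_1 = 7*q + 7, LT = q.
f_2 = 10*p**3 + 3/4*p*q**2 - 6*p*q - 5*q - 87/4, LT = p**3.

The S-polynomials (S(f_1,f_2)) all reduce to 0 modulo the current basis, so we have a Gröbner basis.

G = {p**3 + 27/40*p - 67/40, q + 1}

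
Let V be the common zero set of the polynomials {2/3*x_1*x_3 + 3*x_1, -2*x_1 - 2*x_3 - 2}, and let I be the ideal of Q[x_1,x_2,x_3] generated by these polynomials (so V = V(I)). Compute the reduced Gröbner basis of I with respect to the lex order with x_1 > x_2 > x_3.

G = {x_1 + x_3 + 1, x_3**2 + 11/2*x_3 + 9/2}

This is the nonlinear analogue of row-reducing a linear system.

f_1 = 2/3*x_1*x_3 + 3*x_1, LT = x_1*x_3.
f_2 = -2*x_1 - 2*x_3 - 2, LT = x_1.

S(f_1,f_2): lcm = x_1*x_3. S = 9/2*x_1 - x_3**2 - x_3.
  leading term x_1: subtract (-9/4)·f_2 from 9/2*x_1 - x_3**2 - x_3 → -x_3**2 - 11/2*x_3 - 9/2
  leading term x_3**2: no divisor's leading term divides it; move -x_3**2 to the remainder.
  leading term x_3: no divisor's leading term divides it; move -11/2*x_3 to the remainder.
  leading term 1: no divisor's leading term divides it; move -9/2 to the remainder.
  remainder -x_3**2 - 11/2*x_3 - 9/2 ≠ 0; add g_3 = -x_3**2 - 11/2*x_3 - 9/2 to the basis.

The other S-polynomials (S(f_1,g_3), S(f_2,g_3)) all reduce to 0 modulo the current basis, so we have a Gröbner basis.
Inter-reduce: drop elements whose leading term is divisible by another's, tail-reduce, and make monic.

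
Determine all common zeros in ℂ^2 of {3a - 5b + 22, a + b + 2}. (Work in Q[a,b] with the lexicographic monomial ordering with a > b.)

{(-4, 2)}

Compute a lex Gröbner basis by Buchberger's algorithm.
f_1 = 3a - 5b + 22, LT = a.
f_2 = a + b + 2, LT = a.

S(f_1,f_2): lcm = a. S = -8/3b + 16/3.
  leading term b: no divisor's leading term divides it; move -8/3b to the remainder.
  leading term 1: no divisor's leading term divides it; move 16/3 to the remainder.
  remainder -8/3b + 16/3 ≠ 0; add h_3 = -8/3b + 16/3 to the basis.

The other S-polynomials (S(f_1,h_3), S(f_2,h_3)) all reduce to 0 modulo the current basis, so we have a Gröbner basis.
Inter-reduce: drop elements whose leading term is divisible by another's, tail-reduce, and make monic.
Reduced Gröbner basis: {a + 4, b - 2}.

The lex basis is triangular: the last element involves only b. Solving b - 2 = 0 gives b ∈ {2}; substituting each value into the earlier elements determines the remaining variables.
  b = 2: the earlier basis element becomes a + 4 = 0, giving a = -4 — point (-4, 2).
Check: every point annihilates each of the original generators.
Zero-dimensionality of the ideal guarantees finitely many solutions over ℂ.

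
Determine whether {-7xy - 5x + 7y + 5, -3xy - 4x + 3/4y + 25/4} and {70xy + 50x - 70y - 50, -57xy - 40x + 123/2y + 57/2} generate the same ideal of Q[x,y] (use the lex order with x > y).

No, the ideals differ.

Two ideals are equal iff their reduced Gröbner bases coincide (the reduced basis is unique for a fixed ordering).
Buchberger on the first generating set:
f_1 = -7xy - 5x + 7y + 5, LT = xy.
f_2 = -3xy - 4x + 3/4y + 25/4, LT = xy.

S(f_1,f_2): lcm = xy. S = -13/21x - 3/4y + 115/84.
  leading term x: no divisor's leading term divides it; move -13/21x to the remainder.
  leading term y: no divisor's leading term divides it; move -3/4y to the remainder.
  leading term 1: no divisor's leading term divides it; move 115/84 to the remainder.
  remainder -13/21x - 3/4y + 115/84 ≠ 0; add g_3 = -13/21x - 3/4y + 115/84 to the basis.

S(f_1,g_3): lcm = xy. S = 5/7x - 63/52y^2 + 63/52y - 5/7.
  leading term x: subtract (-15/13)·g_3 from 5/7x - 63/52y^2 + 63/52y - 5/7 → -63/52y^2 + 9/26y + 45/52
  leading term y^2: no divisor's leading term divides it; move -63/52y^2 to the remainder.
  leading term y: no divisor's leading term divides it; move 9/26y to the remainder.
  leading term 1: no divisor's leading term divides it; move 45/52 to the remainder.
  remainder -63/52y^2 + 9/26y + 45/52 ≠ 0; add g_4 = -63/52y^2 + 9/26y + 45/52 to the basis.

S(f_2,g_3): lcm = xy. S = 4/3x - 63/52y^2 + 51/26y - 25/12.
  leading term x: subtract (-28/13)·g_3 from 4/3x - 63/52y^2 + 51/26y - 25/12 → -63/52y^2 + 9/26y + 45/52
  leading term y^2: subtract (1)·g_4 from -63/52y^2 + 9/26y + 45/52 → 0
  remainder 0.

S(f_1,g_4): lcm = xy^2. S = xy + 5/7x - y^2 - 5/7y.
  leading term xy: subtract (-1/7)·f_1 from xy + 5/7x - y^2 - 5/7y → -y^2 + 2/7y + 5/7
  leading term y^2: subtract (52/63)·g_4 from -y^2 + 2/7y + 5/7 → 0
  remainder 0.

S(f_2,g_4): lcm = xy^2. S = 34/21xy + 5/7x - 1/4y^2 - 25/12y.
  leading term xy: subtract (-34/147)·f_1 from 34/21xy + 5/7x - 1/4y^2 - 25/12y → -65/147x - 1/4y^2 - 13/28y + 170/147
  leading term x: subtract (5/7)·g_3 from -65/147x - 1/4y^2 - 13/28y + 170/147 → -1/4y^2 + 1/14y + 5/28
  leading term y^2: subtract (13/63)·g_4 from -1/4y^2 + 1/14y + 5/28 → 0
  remainder 0.

S(g_3,g_4): leading monomials are coprime, so the S-polynomial reduces to 0 (Buchberger's first criterion).
Every S-polynomial of the final basis reduces to 0, so we have a Gröbner basis.
Inter-reduce: drop elements whose leading term is divisible by another's, tail-reduce, and make monic.
Reduced Gröbner basis: {x + 63/52y - 115/52, y^2 - 2/7y - 5/7}.

Buchberger on the second generating set:
h_1 = 70xy + 50x - 70y - 50, LT = xy.
h_2 = -57xy - 40x + 123/2y + 57/2, LT = xy.

S(h_1,h_2): lcm = xy. S = 5/399x + 3/38y - 3/14.
  leading term x: no divisor's leading term divides it; move 5/399x to the remainder.
  leading term y: no divisor's leading term divides it; move 3/38y to the remainder.
  leading term 1: no divisor's leading term divides it; move -3/14 to the remainder.
  remainder 5/399x + 3/38y - 3/14 ≠ 0; add k_3 = 5/399x + 3/38y - 3/14 to the basis.

S(h_1,k_3): lcm = xy. S = 5/7x - 63/10y^2 + 161/10y - 5/7.
  leading term x: subtract (57)·k_3 from 5/7x - 63/10y^2 + 161/10y - 5/7 → -63/10y^2 + 58/5y + 23/2
  leading term y^2: no divisor's leading term divides it; move -63/10y^2 to the remainder.
  leading term y: no divisor's leading term divides it; move 58/5y to the remainder.
  leading term 1: no divisor's leading term divides it; move 23/2 to the remainder.
  remainder -63/10y^2 + 58/5y + 23/2 ≠ 0; add k_4 = -63/10y^2 + 58/5y + 23/2 to the basis.

S(h_2,k_3): lcm = xy. S = 40/57x - 63/10y^2 + 1522/95y - 1/2.
  leading term x: subtract (56)·k_3 from 40/57x - 63/10y^2 + 1522/95y - 1/2 → -63/10y^2 + 58/5y + 23/2
  leading term y^2: subtract (1)·k_4 from -63/10y^2 + 58/5y + 23/2 → 0
  remainder 0.

S(h_1,k_4): lcm = xy^2. S = 23/9xy + 115/63x - y^2 - 5/7y.
  leading term xy: subtract (23/630)·h_1 from 23/9xy + 115/63x - y^2 - 5/7y → -y^2 + 116/63y + 115/63
  leading term y^2: subtract (10/63)·k_4 from -y^2 + 116/63y + 115/63 → 0
  remainder 0.

S(h_2,k_4): lcm = xy^2. S = 3044/1197xy + 115/63x - 41/38y^2 - 1/2y.
  leading term xy: subtract (1522/41895)·h_1 from 3044/1197xy + 115/63x - 41/38y^2 - 1/2y → 25/2793x - 41/38y^2 + 4891/2394y + 15220/8379
  leading term x: subtract (5/7)·k_3 from 25/2793x - 41/38y^2 + 4891/2394y + 15220/8379 → -41/38y^2 + 2378/1197y + 4715/2394
  leading term y^2: subtract (205/1197)·k_4 from -41/38y^2 + 2378/1197y + 4715/2394 → 0
  remainder 0.

S(k_3,k_4): leading monomials are coprime, so the S-polynomial reduces to 0 (Buchberger's first criterion).
Every S-polynomial of the final basis reduces to 0, so we have a Gröbner basis.
Inter-reduce: drop elements whose leading term is divisible by another's, tail-reduce, and make monic.
Reduced Gröbner basis: {x + 63/10y - 171/10, y^2 - 116/63y - 115/63}.

Since the reduced bases disagree, the two ideals are not the same.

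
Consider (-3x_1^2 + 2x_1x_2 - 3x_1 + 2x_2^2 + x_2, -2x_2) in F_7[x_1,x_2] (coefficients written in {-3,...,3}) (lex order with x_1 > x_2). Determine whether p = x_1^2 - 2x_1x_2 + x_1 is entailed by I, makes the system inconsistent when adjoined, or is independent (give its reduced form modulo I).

x_1^2 - 2x_1x_2 + x_1 lies in I (it reduces to 0).

First compute the reduced Gröbner basis of I by Buchberger's algorithm.
f_1 = -3x_1^2 + 2x_1x_2 - 3x_1 + 2x_2^2 + x_2, LT = x_1^2.
f_2 = -2x_2, LT = x_2.

The S-polynomials (S(f_1,f_2)) all reduce to 0 modulo the current basis, so we have a Gröbner basis.
Inter-reduce: drop elements whose leading term is divisible by another's, tail-reduce, and make monic.
Reduced Gröbner basis: {x_1^2 + x_1, x_2}.
Label its elements g_1 = x_1^2 + x_1, g_2 = x_2.

Reduce p = x_1^2 - 2x_1x_2 + x_1 modulo G:
  leading term x_1^2: subtract (1)·g_1 from x_1^2 - 2x_1x_2 + x_1 → -2x_1x_2
  leading term x_1x_2: subtract (-2x_1)·g_2 from -2x_1x_2 → 0
  normal form = 0.
Since the normal form is 0, p ∈ I.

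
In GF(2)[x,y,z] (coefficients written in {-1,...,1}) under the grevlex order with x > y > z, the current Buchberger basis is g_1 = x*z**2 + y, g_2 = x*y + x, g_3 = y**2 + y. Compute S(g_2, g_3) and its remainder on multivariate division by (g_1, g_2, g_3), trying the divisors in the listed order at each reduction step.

lcm(LM(g_2), LM(g_3)) = x*y**2.
S = (lcm/LT(g_2))·g_2 − (lcm/LT(g_3))·g_3 = 0.
Reduce S modulo (g_1, g_2, g_3) in that order:
The remainder is 0, so this S-polynomial contributes no new basis element.

S(g_2, g_3) = 0; remainder on division = 0.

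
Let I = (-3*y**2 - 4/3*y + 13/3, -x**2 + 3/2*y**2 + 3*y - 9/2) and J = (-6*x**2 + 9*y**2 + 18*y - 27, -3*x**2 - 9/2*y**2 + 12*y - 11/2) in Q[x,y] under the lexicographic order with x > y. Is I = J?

No, the ideals differ.

For a fixed monomial order, each ideal has a unique reduced Gröbner basis; comparing bases decides equality.
Buchberger on the first generating set:
f_1 = -3*y**2 - 4/3*y + 13/3, LT = y**2.
f_2 = -x**2 + 3/2*y**2 + 3*y - 9/2, LT = x**2.

S(f_1,f_2): leading monomials are coprime, so the S-polynomial reduces to 0 (Buchberger's first criterion).
Every S-polynomial of the final basis reduces to 0, so we have a Gröbner basis.
Inter-reduce: drop elements whose leading term is divisible by another's, tail-reduce, and make monic.
Reduced Gröbner basis: {x**2 - 7/3*y + 7/3, y**2 + 4/9*y - 13/9}.

Buchberger on the second generating set:
h_1 = -6*x**2 + 9*y**2 + 18*y - 27, LT = x**2.
h_2 = -3*x**2 - 9/2*y**2 + 12*y - 11/2, LT = x**2.

S(h_1,h_2): lcm = x**2. S = -3*y**2 + y + 8/3.
  leading term y**2: no divisor's leading term divides it; move -3*y**2 to the remainder.
  leading term y: no divisor's leading term divides it; move y to the remainder.
  leading term 1: no divisor's leading term divides it; move 8/3 to the remainder.
  remainder -3*y**2 + y + 8/3 ≠ 0; add k_3 = -3*y**2 + y + 8/3 to the basis.

S(h_1,k_3): leading monomials are coprime, so the S-polynomial reduces to 0 (Buchberger's first criterion).
S(h_2,k_3): leading monomials are coprime, so the S-polynomial reduces to 0 (Buchberger's first criterion).
Every S-polynomial of the final basis reduces to 0, so we have a Gröbner basis.
Inter-reduce: drop elements whose leading term is divisible by another's, tail-reduce, and make monic.
Reduced Gröbner basis: {x**2 - 7/2*y + 19/6, y**2 - 1/3*y - 8/9}.

Since the reduced bases disagree, the two ideals are not the same.
The same test decides containment: I ⊆ J iff every generator of I reduces to 0 modulo a Gröbner basis of J.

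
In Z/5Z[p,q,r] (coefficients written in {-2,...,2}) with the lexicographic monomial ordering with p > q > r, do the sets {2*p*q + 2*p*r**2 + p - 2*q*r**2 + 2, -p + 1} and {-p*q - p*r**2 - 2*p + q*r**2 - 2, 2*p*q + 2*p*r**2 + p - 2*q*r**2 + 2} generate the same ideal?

Since reduced Gröbner bases are canonical representatives of ideals under a given ordering, it suffices to compute and compare them.
Buchberger on the first generating set:
f_1 = 2*p*q + 2*p*r**2 + p - 2*q*r**2 + 2, LT = p*q.
f_2 = -p + 1, LT = p.

S(f_1,f_2): lcm = p*q. S = p*r**2 - 2*p - q*r**2 + q + 1.
  leading term p*r**2: subtract (-r**2)·f_2 from p*r**2 - 2*p - q*r**2 + q + 1 → -2*p - q*r**2 + q + r**2 + 1
  leading term p: subtract (2)·f_2 from -2*p - q*r**2 + q + r**2 + 1 → -q*r**2 + q + r**2 - 1
  leading term q*r**2: no divisor's leading term divides it; move -q*r**2 to the remainder.
  leading term q: no divisor's leading term divides it; move q to the remainder.
  leading term r**2: no divisor's leading term divides it; move r**2 to the remainder.
  leading term 1: no divisor's leading term divides it; move -1 to the remainder.
  remainder -q*r**2 + q + r**2 - 1 ≠ 0; add g_3 = -q*r**2 + q + r**2 - 1 to the basis.

S(f_1,g_3): lcm = p*q*r**2. S = p*q + p*r**4 - p*r**2 - p - q*r**4 + r**2.
  leading term p*q: subtract (-2)·f_1 from p*q + p*r**4 - p*r**2 - p - q*r**4 + r**2 → p*r**4 - 2*p*r**2 + p - q*r**4 + q*r**2 + r**2 - 1
  leading term p*r**4: subtract (-r**4)·f_2 from p*r**4 - 2*p*r**2 + p - q*r**4 + q*r**2 + r**2 - 1 → -2*p*r**2 + p - q*r**4 + q*r**2 + r**4 + r**2 - 1
  leading term p*r**2: subtract (2*r**2)·f_2 from -2*p*r**2 + p - q*r**4 + q*r**2 + r**4 + r**2 - 1 → p - q*r**4 + q*r**2 + r**4 - r**2 - 1
  leading term p: subtract (-1)·f_2 from p - q*r**4 + q*r**2 + r**4 - r**2 - 1 → -q*r**4 + q*r**2 + r**4 - r**2
  leading term q*r**4: subtract (r**2)·g_3 from -q*r**4 + q*r**2 + r**4 - r**2 → 0
  remainder 0.

S(f_2,g_3): leading monomials are coprime, so the S-polynomial reduces to 0 (Buchberger's first criterion).
Every S-polynomial of the final basis reduces to 0, so we have a Gröbner basis.
Inter-reduce: drop elements whose leading term is divisible by another's, tail-reduce, and make monic.
Reduced Gröbner basis: {p - 1, q*r**2 - q - r**2 + 1}.

Buchberger on the second generating set:
h_1 = -p*q - p*r**2 - 2*p + q*r**2 - 2, LT = p*q.
h_2 = 2*p*q + 2*p*r**2 + p - 2*q*r**2 + 2, LT = p*q.

S(h_1,h_2): lcm = p*q. S = -p + 1.
  leading term p: no divisor's leading term divides it; move -p to the remainder.
  leading term 1: no divisor's leading term divides it; move 1 to the remainder.
  remainder -p + 1 ≠ 0; add k_3 = -p + 1 to the basis.

S(h_1,k_3): lcm = p*q. S = p*r**2 + 2*p - q*r**2 + q + 2.
  leading term p*r**2: subtract (-r**2)·k_3 from p*r**2 + 2*p - q*r**2 + q + 2 → 2*p - q*r**2 + q + r**2 + 2
  leading term p: subtract (-2)·k_3 from 2*p - q*r**2 + q + r**2 + 2 → -q*r**2 + q + r**2 - 1
  leading term q*r**2: no divisor's leading term divides it; move -q*r**2 to the remainder.
  leading term q: no divisor's leading term divides it; move q to the remainder.
  leading term r**2: no divisor's leading term divides it; move r**2 to the remainder.
  leading term 1: no divisor's leading term divides it; move -1 to the remainder.
  remainder -q*r**2 + q + r**2 - 1 ≠ 0; add k_4 = -q*r**2 + q + r**2 - 1 to the basis.

S(h_2,k_3): lcm = p*q. S = p*r**2 - 2*p - q*r**2 + q + 1.
  leading term p*r**2: subtract (-r**2)·k_3 from p*r**2 - 2*p - q*r**2 + q + 1 → -2*p - q*r**2 + q + r**2 + 1
  leading term p: subtract (2)·k_3 from -2*p - q*r**2 + q + r**2 + 1 → -q*r**2 + q + r**2 - 1
  leading term q*r**2: subtract (1)·k_4 from -q*r**2 + q + r**2 - 1 → 0
  remainder 0.

S(h_1,k_4): lcm = p*q*r**2. S = p*q + p*r**4 - 2*p*r**2 - p - q*r**4 + 2*r**2.
  leading term p*q: subtract (-1)·h_1 from p*q + p*r**4 - 2*p*r**2 - p - q*r**4 + 2*r**2 → p*r**4 + 2*p*r**2 + 2*p - q*r**4 + q*r**2 + 2*r**2 - 2
  leading term p*r**4: subtract (-r**4)·k_3 from p*r**4 + 2*p*r**2 + 2*p - q*r**4 + q*r**2 + 2*r**2 - 2 → 2*p*r**2 + 2*p - q*r**4 + q*r**2 + r**4 + 2*r**2 - 2
  leading term p*r**2: subtract (-2*r**2)·k_3 from 2*p*r**2 + 2*p - q*r**4 + q*r**2 + r**4 + 2*r**2 - 2 → 2*p - q*r**4 + q*r**2 + r**4 - r**2 - 2
  leading term p: subtract (-2)·k_3 from 2*p - q*r**4 + q*r**2 + r**4 - r**2 - 2 → -q*r**4 + q*r**2 + r**4 - r**2
  leading term q*r**4: subtract (r**2)·k_4 from -q*r**4 + q*r**2 + r**4 - r**2 → 0
  remainder 0.

S(h_2,k_4): lcm = p*q*r**2. S = p*q + p*r**4 - p*r**2 - p - q*r**4 + r**2.
  leading term p*q: subtract (-1)·h_1 from p*q + p*r**4 - p*r**2 - p - q*r**4 + r**2 → p*r**4 - 2*p*r**2 + 2*p - q*r**4 + q*r**2 + r**2 - 2
  leading term p*r**4: subtract (-r**4)·k_3 from p*r**4 - 2*p*r**2 + 2*p - q*r**4 + q*r**2 + r**2 - 2 → -2*p*r**2 + 2*p - q*r**4 + q*r**2 + r**4 + r**2 - 2
  leading term p*r**2: subtract (2*r**2)·k_3 from -2*p*r**2 + 2*p - q*r**4 + q*r**2 + r**4 + r**2 - 2 → 2*p - q*r**4 + q*r**2 + r**4 - r**2 - 2
  leading term p: subtract (-2)·k_3 from 2*p - q*r**4 + q*r**2 + r**4 - r**2 - 2 → -q*r**4 + q*r**2 + r**4 - r**2
  leading term q*r**4: subtract (r**2)·k_4 from -q*r**4 + q*r**2 + r**4 - r**2 → 0
  remainder 0.

S(k_3,k_4): leading monomials are coprime, so the S-polynomial reduces to 0 (Buchberger's first criterion).
Every S-polynomial of the final basis reduces to 0, so we have a Gröbner basis.
Inter-reduce: drop elements whose leading term is divisible by another's, tail-reduce, and make monic.
Reduced Gröbner basis: {p - 1, q*r**2 - q - r**2 + 1}.

The two bases agree; hence the ideals are identical.

Yes, the ideals are equal.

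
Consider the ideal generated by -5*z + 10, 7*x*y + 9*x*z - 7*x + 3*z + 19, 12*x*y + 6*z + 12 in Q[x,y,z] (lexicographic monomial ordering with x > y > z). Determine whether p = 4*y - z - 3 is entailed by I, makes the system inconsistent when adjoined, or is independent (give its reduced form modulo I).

Adjoining 4*y - z - 3 makes the ideal the whole ring: the system is inconsistent.

First compute the reduced Gröbner basis of I by Buchberger's algorithm.
f_1 = -5*z + 10, LT = z.
f_2 = 7*x*y + 9*x*z - 7*x + 3*z + 19, LT = x*y.
f_3 = 12*x*y + 6*z + 12, LT = x*y.

S(f_2,f_3): lcm = x*y. S = 9/7*x*z - x - 1/14*z + 12/7.
  leading term x*z: subtract (-9/35*x)·f_1 from 9/7*x*z - x - 1/14*z + 12/7 → 11/7*x - 1/14*z + 12/7
  leading term x: no divisor's leading term divides it; move 11/7*x to the remainder.
  leading term z: subtract (1/70)·f_1 from -1/14*z + 12/7 → 11/7
  leading term 1: no divisor's leading term divides it; move 11/7 to the remainder.
  remainder 11/7*x + 11/7 ≠ 0; add h_4 = 11/7*x + 11/7 to the basis.

S(f_2,h_4): lcm = x*y. S = 9/7*x*z - x - y + 3/7*z + 19/7.
  leading term x*z: subtract (-9/35*x)·f_1 from 9/7*x*z - x - y + 3/7*z + 19/7 → 11/7*x - y + 3/7*z + 19/7
  leading term x: subtract (1)·h_4 from 11/7*x - y + 3/7*z + 19/7 → -y + 3/7*z + 8/7
  leading term y: no divisor's leading term divides it; move -y to the remainder.
  leading term z: subtract (-3/35)·f_1 from 3/7*z + 8/7 → 2
  leading term 1: no divisor's leading term divides it; move 2 to the remainder.
  remainder -y + 2 ≠ 0; add h_5 = -y + 2 to the basis.

The other S-polynomials (S(f_1,f_2), S(f_1,f_3), S(f_1,h_4), S(f_3,h_4), S(f_1,h_5), S(f_2,h_5), S(f_3,h_5), S(h_4,h_5)) all reduce to 0 modulo the current basis, so we have a Gröbner basis.
Inter-reduce: drop elements whose leading term is divisible by another's, tail-reduce, and make monic.
Reduced Gröbner basis: {x + 1, y - 2, z - 2}.
Label its elements g_1 = x + 1, g_2 = y - 2, g_3 = z - 2.

Reduce p = 4*y - z - 3 modulo G:
  leading term y: subtract (4)·g_2 from 4*y - z - 3 → -z + 5
  leading term z: subtract (-1)·g_3 from -z + 5 → 3
  leading term 1: no divisor's leading term divides it; move 3 to the remainder.
  normal form = 3.
The normal form is nonzero, so p ∉ I. Since p minus its normal form lies in I, I + (p) = I + (r) where r = 3; decide whether this ideal is the whole ring.
Here r = 3 is a nonzero constant, hence a unit: 1 ∈ I + (p), the Gröbner basis of I + (p) is {1}, and the enlarged system has no common solution — adjoining p is inconsistent.

Ideal membership is decidable via reduction modulo a Gröbner basis.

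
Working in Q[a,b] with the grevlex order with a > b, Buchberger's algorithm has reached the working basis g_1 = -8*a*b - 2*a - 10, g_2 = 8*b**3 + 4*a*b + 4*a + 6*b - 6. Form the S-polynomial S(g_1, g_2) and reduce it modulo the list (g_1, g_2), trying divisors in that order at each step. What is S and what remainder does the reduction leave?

S(g_1, g_2) = -1/2*a**2*b + 1/4*a*b**2 - 1/2*a**2 - 3/4*a*b + 5/4*b**2 + 3/4*a; remainder on division = -3/8*a**2 + 5/4*b**2 + 101/64*a - 5/16*b + 65/64.

lcm(LM(g_1), LM(g_2)) = a*b**3.
S = (lcm/LT(g_1))·g_1 − (lcm/LT(g_2))·g_2 = -1/2*a**2*b + 1/4*a*b**2 - 1/2*a**2 - 3/4*a*b + 5/4*b**2 + 3/4*a.
Reduce S modulo (g_1, g_2) in that order:
  leading term a**2*b: subtract (1/16*a)·g_1 from -1/2*a**2*b + 1/4*a*b**2 - 1/2*a**2 - 3/4*a*b + 5/4*b**2 + 3/4*a → 1/4*a*b**2 - 3/8*a**2 - 3/4*a*b + 5/4*b**2 + 11/8*a
  leading term a*b**2: subtract (-1/32*b)·g_1 from 1/4*a*b**2 - 3/8*a**2 - 3/4*a*b + 5/4*b**2 + 11/8*a → -3/8*a**2 - 13/16*a*b + 5/4*b**2 + 11/8*a - 5/16*b
  leading term a**2: no divisor's leading term divides it; move -3/8*a**2 to the remainder.
  leading term a*b: subtract (13/128)·g_1 from -13/16*a*b + 5/4*b**2 + 11/8*a - 5/16*b → 5/4*b**2 + 101/64*a - 5/16*b + 65/64
  leading term b**2: no divisor's leading term divides it; move 5/4*b**2 to the remainder.
  leading term a: no divisor's leading term divides it; move 101/64*a to the remainder.
  leading term b: no divisor's leading term divides it; move -5/16*b to the remainder.
  leading term 1: no divisor's leading term divides it; move 65/64 to the remainder.
The remainder -3/8*a**2 + 5/4*b**2 + 101/64*a - 5/16*b + 65/64 is nonzero, so it would be added as the next basis element.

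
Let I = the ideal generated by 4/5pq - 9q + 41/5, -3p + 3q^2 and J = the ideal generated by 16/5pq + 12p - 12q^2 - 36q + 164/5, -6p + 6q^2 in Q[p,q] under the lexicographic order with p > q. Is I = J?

Since reduced Gröbner bases are canonical representatives of ideals under a given ordering, it suffices to compute and compare them.
Buchberger on the first generating set:
f_1 = 4/5pq - 9q + 41/5, LT = pq.
f_2 = -3p + 3q^2, LT = p.

S(f_1,f_2): lcm = pq. S = q^3 - 45/4q + 41/4.
  reduce S modulo (f_1, f_2):
  remainder q^3 - 45/4q + 41/4 ≠ 0; add g_3 = q^3 - 45/4q + 41/4 to the basis.

The other S-polynomials (S(f_1,g_3), S(f_2,g_3)) all reduce to 0 modulo the current basis, so we have a Gröbner basis.
Inter-reduce: drop elements whose leading term is divisible by another's, tail-reduce, and make monic.
Reduced Gröbner basis: {p - q^2, q^3 - 45/4q + 41/4}.

Buchberger on the second generating set:
h_1 = 16/5pq + 12p - 12q^2 - 36q + 164/5, LT = pq.
h_2 = -6p + 6q^2, LT = p.

S(h_1,h_2): lcm = pq. S = 15/4p + q^3 - 15/4q^2 - 45/4q + 41/4.
  reduce S modulo (h_1, h_2):
  remainder q^3 - 45/4q + 41/4 ≠ 0; add k_3 = q^3 - 45/4q + 41/4 to the basis.

The other S-polynomials (S(h_1,k_3), S(h_2,k_3)) all reduce to 0 modulo the current basis, so we have a Gröbner basis.
Inter-reduce: drop elements whose leading term is divisible by another's, tail-reduce, and make monic.
Reduced Gröbner basis: {p - q^2, q^3 - 45/4q + 41/4}.

Same reduced basis, so the two generating sets span the same ideal.

Yes, the ideals are equal.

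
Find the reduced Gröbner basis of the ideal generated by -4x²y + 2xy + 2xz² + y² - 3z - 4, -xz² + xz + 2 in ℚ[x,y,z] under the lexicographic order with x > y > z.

f_1 = -4x²y + 2xy + 2xz² + y² - 3z - 4, LT = x²y.
f_2 = -xz² + xz + 2, LT = xz².

S(f_1,f_2): lcm = x²yz². S = x²yz - ½xyz² + 2xy - ½xz⁴ - ¼y²z² + ¾z³ + z².
  leading term x²yz: subtract (-¼z)·f_1 from x²yz - ½xyz² + 2xy - ½xz⁴ - ¼y²z² + ¾z³ + z² → -½xyz² + ½xyz + 2xy - ½xz⁴ + ½xz³ - ¼y²z² + ¼y²z + ¾z³ + ¼z² - z
  leading term xyz²: subtract (½y)·f_2 from -½xyz² + ½xyz + 2xy - ½xz⁴ + ½xz³ - ¼y²z² + ¼y²z + ¾z³ + ¼z² - z → 2xy - ½xz⁴ + ½xz³ - ¼y²z² + ¼y²z - y + ¾z³ + ¼z² - z
  leading term xy: no divisor's leading term divides it; move 2xy to the remainder.
  leading term xz⁴: subtract (½z²)·f_2 from -½xz⁴ + ½xz³ - ¼y²z² + ¼y²z - y + ¾z³ + ¼z² - z → -¼y²z² + ¼y²z - y + ¾z³ - ¾z² - z
  leading term y²z²: no divisor's leading term divides it; move -¼y²z² to the remainder.
  leading term y²z: no divisor's leading term divides it; move ¼y²z to the remainder.
  leading term y: no divisor's leading term divides it; move -y to the remainder.
  leading term z³: no divisor's leading term divides it; move ¾z³ to the remainder.
  leading term z²: no divisor's leading term divides it; move -¾z² to the remainder.
  leading term z: no divisor's leading term divides it; move -z to the remainder.
  remainder 2xy - ¼y²z² + ¼y²z - y + ¾z³ - ¾z² - z ≠ 0; add g_3 = 2xy - ¼y²z² + ¼y²z - y + ¾z³ - ¾z² - z to the basis.

S(f_2,g_3): lcm = xyz². S = -xyz + ⅛y²z⁴ - ⅛y²z³ + ½yz² - 2y - ⅜z⁵ + ⅜z⁴ + ½z³.
  leading term xyz: subtract (-½z)·g_3 from -xyz + ⅛y²z⁴ - ⅛y²z³ + ½yz² - 2y - ⅜z⁵ + ⅜z⁴ + ½z³ → ⅛y²z⁴ - ¼y²z³ + ⅛y²z² + ½yz² - ½yz - 2y - ⅜z⁵ + ¾z⁴ + ⅛z³ - ½z²
  leading term y²z⁴: no divisor's leading term divides it; move ⅛y²z⁴ to the remainder.
  leading term y²z³: no divisor's leading term divides it; move -¼y²z³ to the remainder.
  leading term y²z²: no divisor's leading term divides it; move ⅛y²z² to the remainder.
  leading term yz²: no divisor's leading term divides it; move ½yz² to the remainder.
  leading term yz: no divisor's leading term divides it; move -½yz to the remainder.
  leading term y: no divisor's leading term divides it; move -2y to the remainder.
  leading term z⁵: no divisor's leading term divides it; move -⅜z⁵ to the remainder.
  leading term z⁴: no divisor's leading term divides it; move ¾z⁴ to the remainder.
  leading term z³: no divisor's leading term divides it; move ⅛z³ to the remainder.
  leading term z²: no divisor's leading term divides it; move -½z² to the remainder.
  remainder ⅛y²z⁴ - ¼y²z³ + ⅛y²z² + ½yz² - ½yz - 2y - ⅜z⁵ + ¾z⁴ + ⅛z³ - ½z² ≠ 0; add g_4 = ⅛y²z⁴ - ¼y²z³ + ⅛y²z² + ½yz² - ½yz - 2y - ⅜z⁵ + ¾z⁴ + ⅛z³ - ½z² to the basis.

The other S-polynomials (S(f_1,g_3), S(f_1,g_4), S(f_2,g_4), S(g_3,g_4)) all reduce to 0 modulo the current basis, so we have a Gröbner basis.
Inter-reduce: drop elements whose leading term is divisible by another's, tail-reduce, and make monic.

G = {xy - ⅛y²z² + ⅛y²z - ½y + ⅜z³ - ⅜z² - ½z, xz² - xz - 2, y²z⁴ - 2y²z³ + y²z² + 4yz² - 4yz - 16y - 3z⁵ + 6z⁴ + z³ - 4z²}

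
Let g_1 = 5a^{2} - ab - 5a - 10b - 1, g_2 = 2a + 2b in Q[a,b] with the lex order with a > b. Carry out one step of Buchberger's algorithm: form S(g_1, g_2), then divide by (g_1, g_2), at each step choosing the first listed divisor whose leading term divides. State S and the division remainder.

lcm(LM(g_1), LM(g_2)) = a^{2}.
S = (lcm/LT(g_1))·g_1 − (lcm/LT(g_2))·g_2 = -\tfrac{6}{5}ab - a - 2b - \tfrac{1}{5}.
Reduce S modulo (g_1, g_2) in that order:
  leading term ab: subtract (-\tfrac{3}{5}b)·g_2 from -\tfrac{6}{5}ab - a - 2b - \tfrac{1}{5} → -a + \tfrac{6}{5}b^{2} - 2b - \tfrac{1}{5}
  leading term a: subtract (-\tfrac{1}{2})·g_2 from -a + \tfrac{6}{5}b^{2} - 2b - \tfrac{1}{5} → \tfrac{6}{5}b^{2} - b - \tfrac{1}{5}
  leading term b^{2}: no divisor's leading term divides it; move \tfrac{6}{5}b^{2} to the remainder.
  leading term b: no divisor's leading term divides it; move -b to the remainder.
  leading term 1: no divisor's leading term divides it; move -\tfrac{1}{5} to the remainder.
The remainder \tfrac{6}{5}b^{2} - b - \tfrac{1}{5} is nonzero, so it would be added as the next basis element.

S(g_1, g_2) = -\tfrac{6}{5}ab - a - 2b - \tfrac{1}{5}; remainder on division = \tfrac{6}{5}b^{2} - b - \tfrac{1}{5}.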